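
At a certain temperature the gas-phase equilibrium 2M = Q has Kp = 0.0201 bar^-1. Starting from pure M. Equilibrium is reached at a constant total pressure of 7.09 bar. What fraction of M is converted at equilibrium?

Basis: 1 mol M initially; let X = conversion of M. Extent ξ = 0.5X.
Mole table: n_M = 1 − X; n_Q = 0.5X.
Total moles n_T = 1 − 0.5X.
Mole fractions y_i = n_i/n_T; Kp = p_Q / (p_M^2) with p_i = y_i·P.
Equating to 0.0201 bar^-1 and solving on 0 < X < 1: X = 0.202.

X = 0.202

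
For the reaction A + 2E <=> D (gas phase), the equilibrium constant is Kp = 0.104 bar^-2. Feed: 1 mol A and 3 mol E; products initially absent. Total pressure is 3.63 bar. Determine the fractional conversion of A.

Take 1 mol A as basis and let X be its fractional conversion, so ξ = X.
Moles: n_A = 1 − X; n_E = 3 − 2X; n_D = X.
n_T = Σnᵢ = 4 − 2X.
Mole fractions y_i = n_i/n_T; Kp = p_D / (p_A p_E^2) with p_i = y_i·P.
Substituting and setting equal to 0.104 bar^-2 gives a polynomial in X; the root in (0,1) is X = 0.394.

X = 0.394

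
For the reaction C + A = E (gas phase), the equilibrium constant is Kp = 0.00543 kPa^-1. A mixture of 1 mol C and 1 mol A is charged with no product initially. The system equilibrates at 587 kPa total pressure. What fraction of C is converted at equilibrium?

Let X = conversion of C (basis 1 mol C); extent of reaction ξ = X.
Moles: n_C = 1 − X; n_A = 1 − X; n_E = X.
Summing: n_T = 2 − X.
Mole fractions y_i = n_i/n_T; Kp = p_E / (p_C p_A) with p_i = y_i·P.
This yields a degree-2 equation in X; solving on (0,1), X = 0.511.

X = 0.511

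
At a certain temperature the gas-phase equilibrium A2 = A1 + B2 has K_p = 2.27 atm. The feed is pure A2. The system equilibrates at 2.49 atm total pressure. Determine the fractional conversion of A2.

Basis: 1 mol A2 initially; let X = conversion of A2. Extent ξ = X.
Moles: n_A2 = 1 − X; n_A1 = X; n_B2 = X.
n_T = Σnᵢ = 1 + X.
With p_i = (n_i/n_T)P, K_p = p_A1 p_B2 / (p_A2).
Substituting and setting equal to 2.27 atm gives a polynomial in X; the root in (0,1) is X = 0.691.

X = 0.691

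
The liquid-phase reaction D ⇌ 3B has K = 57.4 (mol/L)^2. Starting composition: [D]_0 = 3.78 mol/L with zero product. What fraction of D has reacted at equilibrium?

Let X = conversion of D; extent ξ = 3.78·X mol/L.
Concentrations: [D] = 3.78 − 3.78X; [B] = 11.3X.
K = [B]^3 / ([D]).
This equals 57.4 at X = 0.437 (the root in 0 < X < 1).

X = 0.437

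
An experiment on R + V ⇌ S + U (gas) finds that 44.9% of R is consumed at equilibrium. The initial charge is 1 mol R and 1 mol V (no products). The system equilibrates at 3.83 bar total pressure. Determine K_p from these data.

K_p = 0.664

Take 1 mol R as basis and let X be its fractional conversion, so ξ = X.
Mole table: n_R = 1 − X; n_V = 1 − X; n_S = X; n_U = X.
Since Δν = 0, n_T = 2 throughout.
At X = 0.449: n_R = 0.551, n_V = 0.551, n_S = 0.449, n_U = 0.449, n_T = 2.
p_i = (n_i/n_T)·P. K_p = p_S p_U / (p_R p_V) = 0.664.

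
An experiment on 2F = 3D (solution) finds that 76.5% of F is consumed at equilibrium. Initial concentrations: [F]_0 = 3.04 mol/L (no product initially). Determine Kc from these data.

Kc = 83.2 mol/L

Let X = conversion of F.
Concentrations: [F] = 3.04 − 3.04X; [D] = 4.56X.
At X = 0.765: [F] = 0.714, [D] = 3.49.
Kc = [D]^3 / ([F]^2) = 83.2 mol/L.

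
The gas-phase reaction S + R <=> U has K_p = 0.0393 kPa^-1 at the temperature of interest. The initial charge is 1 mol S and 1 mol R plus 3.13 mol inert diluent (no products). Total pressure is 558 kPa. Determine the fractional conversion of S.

X = 0.638

Take 1 mol S as basis and let X be its fractional conversion, so ξ = X.
At extent ξ: n_S = 1 − X; n_R = 1 − X; n_U = X; n_I = 3.13 (inert).
Total moles n_T = 5.13 − X.
With p_i = (n_i/n_T)P, K_p = p_U / (p_S p_R).
Setting this equal to 0.0393 kPa^-1 and taking the physical root (0 < X < 1) gives X = 0.638.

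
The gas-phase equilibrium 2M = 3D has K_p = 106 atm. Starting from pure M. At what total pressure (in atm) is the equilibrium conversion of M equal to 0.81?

P = 3 atm

Basis: 1 mol M initially; let X = conversion of M. Extent ξ = 0.5X.
At extent ξ: n_M = 1 − X; n_D = 1.5X.
Total moles n_T = 1 + 0.5X.
K_p = p_D^3 / (p_M^2) with p_i = (n_i/n_T)·P.
At X = 0.81: the mole-fraction product g(X) = Π y_i^ν_i = 35.36. Since K_p = g(X)·P^{1}, P = (K_p/g)^(1/1) = (106/35.36)^(1/1) = 3 atm.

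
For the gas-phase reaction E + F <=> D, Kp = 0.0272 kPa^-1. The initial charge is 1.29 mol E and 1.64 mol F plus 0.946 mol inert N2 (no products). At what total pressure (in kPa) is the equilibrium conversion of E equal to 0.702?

P = 350 kPa

Basis: 1.29 mol E initially; let X = conversion of E. Extent ξ = 1.29X.
Moles: n_E = 1.29 − 1.29X; n_F = 1.64 − 1.29X; n_D = 1.29X; n_I = 0.946 (inert).
Total moles n_T = 3.88 − 1.29X.
Kp = p_D / (p_E p_F) with p_i = (n_i/n_T)·P.
At X = 0.702: the mole-fraction product g(X) = Π y_i^ν_i = 9.528. Since Kp = g(X)·P^{-1}, P = (g/Kp)^(1/1) = (9.528/0.0272)^(1/1) = 350 kPa.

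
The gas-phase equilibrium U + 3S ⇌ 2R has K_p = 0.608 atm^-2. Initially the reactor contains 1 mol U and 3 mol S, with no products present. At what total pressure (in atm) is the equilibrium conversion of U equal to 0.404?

Let X = conversion of U (basis 1 mol U); extent of reaction ξ = X.
Species balance: n_U = 1 − X; n_S = 3 − 3X; n_R = 2X.
Summing: n_T = 4 − 2X.
K_p = p_R^2 / (p_U p_S^3) with p_i = (n_i/n_T)·P.
At X = 0.404: the mole-fraction product g(X) = Π y_i^ν_i = 1.953. Since K_p = g(X)·P^{-2}, P = (g/K_p)^(1/2) = (1.953/0.608)^(1/2) = 1.79 atm.

P = 1.79 atm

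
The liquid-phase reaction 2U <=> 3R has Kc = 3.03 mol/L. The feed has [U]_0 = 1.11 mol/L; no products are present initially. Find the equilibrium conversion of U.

X = 0.548

Let X = conversion of U; extent ξ = 1.11X/2 mol/L.
Concentrations: [U] = 1.11 − 1.11X; [R] = 1.67X.
Kc = [R]^3 / ([U]^2).
Solving Kc = 3.03 for X ∈ (0,1): X = 0.548.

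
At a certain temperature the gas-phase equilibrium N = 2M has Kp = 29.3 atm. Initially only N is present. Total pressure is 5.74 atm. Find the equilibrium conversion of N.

Let X = conversion of N (basis 1 mol N); extent of reaction ξ = X.
Mole table: n_N = 1 − X; n_M = 2X.
n_T = Σnᵢ = 1 + X.
With p_i = (n_i/n_T)P, Kp = p_M^2 / (p_N).
Equating to 29.3 atm and solving on 0 < X < 1: X = 0.749.

X = 0.749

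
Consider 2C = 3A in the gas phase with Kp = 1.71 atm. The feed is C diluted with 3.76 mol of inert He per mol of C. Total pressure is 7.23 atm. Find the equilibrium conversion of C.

Take 1 mol C as basis and let X be its fractional conversion, so ξ = 0.5X.
At extent ξ: n_C = 1 − X; n_A = 1.5X; n_I = 3.76 (inert).
Total moles n_T = 4.76 + 0.5X.
y_i = n_i/n_T, p_i = y_i·P. Kp = p_A^3 / (p_C^2).
Substituting and setting equal to 1.71 atm gives a polynomial in X; the root in (0,1) is X = 0.465.

X = 0.465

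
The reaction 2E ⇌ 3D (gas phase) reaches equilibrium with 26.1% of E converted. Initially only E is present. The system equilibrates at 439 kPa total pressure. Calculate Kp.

Take 1 mol E as basis and let X be its fractional conversion, so ξ = 0.5X.
Moles: n_E = 1 − X; n_D = 1.5X.
n_T = Σnᵢ = 1 + 0.5X.
At X = 0.261: n_E = 0.739, n_D = 0.392, n_T = 1.13.
p_i = (n_i/n_T)·P. Kp = p_D^3 / (p_E^2) = 42.7 kPa.

Kp = 42.7 kPa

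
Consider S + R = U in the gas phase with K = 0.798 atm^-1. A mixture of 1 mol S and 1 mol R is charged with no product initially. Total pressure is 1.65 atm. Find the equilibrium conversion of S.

Let X = conversion of S (basis 1 mol S); extent of reaction ξ = X.
Mole table: n_S = 1 − X; n_R = 1 − X; n_U = X.
n_T = Σnᵢ = 2 − X.
With p_i = (n_i/n_T)P, K = p_U / (p_S p_R).
Substituting and setting equal to 0.798 atm^-1 gives a polynomial in X; the root in (0,1) is X = 0.343.

X = 0.343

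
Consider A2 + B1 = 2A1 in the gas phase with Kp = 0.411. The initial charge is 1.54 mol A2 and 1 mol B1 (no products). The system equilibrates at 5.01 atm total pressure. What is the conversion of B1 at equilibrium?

X = 0.299

Basis: 1 mol B1 initially; let X = conversion of B1. Extent ξ = X.
At extent ξ: n_A2 = 1.54 − X; n_B1 = 1 − X; n_A1 = 2X.
Since Δν = 0, n_T = 2.54 throughout.
y_i = n_i/n_T, p_i = y_i·P. Kp = p_A1^2 / (p_A2 p_B1).
Setting this equal to 0.411 and taking the physical root (0 < X < 1) gives X = 0.299.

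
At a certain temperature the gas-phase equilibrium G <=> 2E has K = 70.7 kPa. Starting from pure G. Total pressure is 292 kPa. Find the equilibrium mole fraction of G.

Let X = conversion of G (basis 1 mol G); extent of reaction ξ = X.
At extent ξ: n_G = 1 − X; n_E = 2X.
Total moles n_T = 1 + X.
With p_i = (n_i/n_T)P, K = p_E^2 / (p_G).
Setting this equal to 70.7 kPa and taking the physical root (0 < X < 1) gives X = 0.239.
Then n_G = 0.761, n_T = 1.24, so y_G = 0.614.

y_G = 0.614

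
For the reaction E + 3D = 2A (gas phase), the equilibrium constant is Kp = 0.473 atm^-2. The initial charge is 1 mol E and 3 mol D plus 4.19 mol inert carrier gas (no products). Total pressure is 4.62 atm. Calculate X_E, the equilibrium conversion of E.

Take 1 mol E as basis and let X be its fractional conversion, so ξ = X.
Moles: n_E = 1 − X; n_D = 3 − 3X; n_A = 2X; n_I = 4.19 (inert).
n_T = Σnᵢ = 8.19 − 2X.
With p_i = (n_i/n_T)P, Kp = p_A^2 / (p_E p_D^3).
This yields a degree-4 equation in X; solving on (0,1), X = 0.401.

X = 0.401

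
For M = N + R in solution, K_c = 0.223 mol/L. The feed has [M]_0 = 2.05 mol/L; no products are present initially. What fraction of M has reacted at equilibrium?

X = 0.280

Let X = conversion of M; extent ξ = 2.05·X mol/L.
Concentrations: [M] = 2.05 − 2.05X; [N] = 2.05X; [R] = 2.05X.
K_c = [N] [R] / ([M]).
Setting equal to 0.223 and solving for X on (0,1) gives X = 0.280.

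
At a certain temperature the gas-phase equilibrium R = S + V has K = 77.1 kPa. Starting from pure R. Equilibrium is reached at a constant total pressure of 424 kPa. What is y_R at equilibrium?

Take 1 mol R as basis and let X be its fractional conversion, so ξ = X.
At extent ξ: n_R = 1 − X; n_S = X; n_V = X.
Total moles n_T = 1 + X.
y_i = n_i/n_T, p_i = y_i·P. K = p_S p_V / (p_R).
Setting this equal to 77.1 kPa and taking the physical root (0 < X < 1) gives X = 0.392.
Then n_R = 0.608, n_T = 1.39, so y_R = 0.437.

y_R = 0.437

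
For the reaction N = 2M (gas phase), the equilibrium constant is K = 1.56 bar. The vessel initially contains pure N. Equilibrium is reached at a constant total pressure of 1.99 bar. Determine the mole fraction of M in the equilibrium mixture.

Basis: 1 mol N initially; let X = conversion of N. Extent ξ = X.
Mole table: n_N = 1 − X; n_M = 2X.
Total moles n_T = 1 + X.
Mole fractions y_i = n_i/n_T; K = p_M^2 / (p_N) with p_i = y_i·P.
Substituting and setting equal to 1.56 bar gives a polynomial in X; the root in (0,1) is X = 0.405.
Then n_M = 0.81, n_T = 1.4, so y_M = 0.576.

y_M = 0.576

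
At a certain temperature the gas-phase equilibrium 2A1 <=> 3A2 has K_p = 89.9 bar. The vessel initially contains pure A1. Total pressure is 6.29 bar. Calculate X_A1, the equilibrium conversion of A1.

X = 0.737

Basis: 1 mol A1 initially; let X = conversion of A1. Extent ξ = 0.5X.
Species balance: n_A1 = 1 − X; n_A2 = 1.5X.
Total moles n_T = 1 + 0.5X.
With p_i = (n_i/n_T)P, K_p = p_A2^3 / (p_A1^2).
This yields a degree-3 equation in X; solving on (0,1), X = 0.737.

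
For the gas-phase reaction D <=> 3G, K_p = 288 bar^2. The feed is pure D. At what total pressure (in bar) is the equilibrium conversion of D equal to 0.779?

Let X = conversion of D (basis 1 mol D); extent of reaction ξ = X.
Moles: n_D = 1 − X; n_G = 3X.
Total moles n_T = 1 + 2X.
K_p = p_G^3 / (p_D) with p_i = (n_i/n_T)·P.
At X = 0.779: the mole-fraction product g(X) = Π y_i^ν_i = 8.826. Since K_p = g(X)·P^{2}, P = (K_p/g)^(1/2) = (288/8.826)^(1/2) = 5.71 bar.

P = 5.71 bar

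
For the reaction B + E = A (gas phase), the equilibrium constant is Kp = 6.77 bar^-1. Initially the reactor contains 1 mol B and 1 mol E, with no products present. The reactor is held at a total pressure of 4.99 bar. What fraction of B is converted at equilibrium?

X = 0.830

Basis: 1 mol B initially; let X = conversion of B. Extent ξ = X.
Mole table: n_B = 1 − X; n_E = 1 − X; n_A = X.
n_T = Σnᵢ = 2 − X.
y_i = n_i/n_T, p_i = y_i·P. Kp = p_A / (p_B p_E).
Setting this equal to 6.77 bar^-1 and taking the physical root (0 < X < 1) gives X = 0.830.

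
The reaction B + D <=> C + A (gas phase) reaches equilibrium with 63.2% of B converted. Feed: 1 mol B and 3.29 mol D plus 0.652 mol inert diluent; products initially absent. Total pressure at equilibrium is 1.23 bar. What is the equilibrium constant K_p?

K_p = 0.408

Basis: 1 mol B initially; let X = conversion of B. Extent ξ = X.
At extent ξ: n_B = 1 − X; n_D = 3.29 − X; n_C = X; n_A = X; n_I = 0.652 (inert).
n_T stays at 4.94 (no change in mole number).
At X = 0.632: n_B = 0.368, n_D = 2.66, n_C = 0.632, n_A = 0.632, n_T = 4.94.
p_i = (n_i/n_T)·P. K_p = p_C p_A / (p_B p_D) = 0.408.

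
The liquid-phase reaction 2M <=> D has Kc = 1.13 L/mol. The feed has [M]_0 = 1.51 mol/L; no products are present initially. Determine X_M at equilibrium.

Let X = conversion of M; extent ξ = 1.51X/2 mol/L.
Concentrations: [M] = 1.51 − 1.51X; [D] = 0.755X.
Kc = [D] / ([M]^2).
Solving Kc = 1.13 for X ∈ (0,1): X = 0.586.

X = 0.586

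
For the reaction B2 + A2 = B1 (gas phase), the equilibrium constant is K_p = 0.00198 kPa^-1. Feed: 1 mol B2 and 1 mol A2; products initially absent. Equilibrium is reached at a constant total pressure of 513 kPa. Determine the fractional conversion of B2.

X = 0.296

Basis: 1 mol B2 initially; let X = conversion of B2. Extent ξ = X.
At extent ξ: n_B2 = 1 − X; n_A2 = 1 − X; n_B1 = X.
Summing: n_T = 2 − X.
Mole fractions y_i = n_i/n_T; K_p = p_B1 / (p_B2 p_A2) with p_i = y_i·P.
Substituting and setting equal to 0.00198 kPa^-1 gives a polynomial in X; the root in (0,1) is X = 0.296.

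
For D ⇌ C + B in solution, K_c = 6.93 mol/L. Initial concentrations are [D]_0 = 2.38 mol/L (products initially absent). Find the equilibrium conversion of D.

X = 0.787

Let X = conversion of D; extent ξ = 2.38·X mol/L.
Concentrations: [D] = 2.38 − 2.38X; [C] = 2.38X; [B] = 2.38X.
K_c = [C] [B] / ([D]).
Setting equal to 6.93 and solving for X on (0,1) gives X = 0.787.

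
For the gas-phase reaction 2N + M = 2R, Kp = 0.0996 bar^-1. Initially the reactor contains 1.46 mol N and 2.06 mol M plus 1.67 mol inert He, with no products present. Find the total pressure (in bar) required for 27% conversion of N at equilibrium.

P = 3.68 bar

Basis: 1.46 mol N initially; let X = conversion of N. Extent ξ = 0.73X.
Moles: n_N = 1.46 − 1.46X; n_M = 2.06 − 0.73X; n_R = 1.46X; n_I = 1.67 (inert).
Total moles n_T = 5.19 − 0.73X.
Kp = p_R^2 / (p_N^2 p_M) with p_i = (n_i/n_T)·P.
At X = 0.27: the mole-fraction product g(X) = Π y_i^ν_i = 0.3666. Since Kp = g(X)·P^{-1}, P = (g/Kp)^(1/1) = (0.3666/0.0996)^(1/1) = 3.68 bar.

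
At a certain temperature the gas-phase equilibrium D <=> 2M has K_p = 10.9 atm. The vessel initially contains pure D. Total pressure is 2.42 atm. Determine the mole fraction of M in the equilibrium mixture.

Take 1 mol D as basis and let X be its fractional conversion, so ξ = X.
Mole table: n_D = 1 − X; n_M = 2X.
Total moles n_T = 1 + X.
y_i = n_i/n_T, p_i = y_i·P. K_p = p_M^2 / (p_D).
This yields a degree-2 equation in X; solving on (0,1), X = 0.728.
Then n_M = 1.46, n_T = 1.73, so y_M = 0.842.

y_M = 0.842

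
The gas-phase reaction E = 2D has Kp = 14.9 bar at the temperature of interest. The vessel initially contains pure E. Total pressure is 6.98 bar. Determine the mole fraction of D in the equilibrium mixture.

y_D = 0.742

Take 1 mol E as basis and let X be its fractional conversion, so ξ = X.
Species balance: n_E = 1 − X; n_D = 2X.
Total moles n_T = 1 + X.
y_i = n_i/n_T, p_i = y_i·P. Kp = p_D^2 / (p_E).
Substituting and setting equal to 14.9 bar gives a polynomial in X; the root in (0,1) is X = 0.590.
Then n_D = 1.18, n_T = 1.59, so y_D = 0.742.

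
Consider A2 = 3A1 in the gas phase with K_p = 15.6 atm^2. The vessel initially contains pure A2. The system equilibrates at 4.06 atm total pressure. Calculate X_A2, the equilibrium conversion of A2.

Take 1 mol A2 as basis and let X be its fractional conversion, so ξ = X.
Moles: n_A2 = 1 − X; n_A1 = 3X.
n_T = Σnᵢ = 1 + 2X.
y_i = n_i/n_T, p_i = y_i·P. K_p = p_A1^3 / (p_A2).
Setting this equal to 15.6 atm^2 and taking the physical root (0 < X < 1) gives X = 0.409.

X = 0.409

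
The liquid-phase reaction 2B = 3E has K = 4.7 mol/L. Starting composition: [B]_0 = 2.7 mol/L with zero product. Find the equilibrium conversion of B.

Let X = conversion of B; extent ξ = 2.7X/2 mol/L.
Concentrations: [B] = 2.7 − 2.7X; [E] = 4.05X.
K = [E]^3 / ([B]^2).
Solving K = 4.7 for X ∈ (0,1): X = 0.503.

X = 0.503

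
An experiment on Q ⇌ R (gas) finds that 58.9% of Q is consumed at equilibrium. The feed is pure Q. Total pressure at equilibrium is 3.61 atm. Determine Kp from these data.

Kp = 1.43

Let X = conversion of Q (basis 1 mol Q); extent of reaction ξ = X.
Species balance: n_Q = 1 − X; n_R = X.
Since Δν = 0, n_T = 1 throughout.
At X = 0.589: n_Q = 0.411, n_R = 0.589, n_T = 1.
p_i = (n_i/n_T)·P. Kp = p_R / (p_Q) = 1.43.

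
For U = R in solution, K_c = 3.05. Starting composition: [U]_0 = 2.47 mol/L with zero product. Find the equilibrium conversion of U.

Let X = conversion of U; extent ξ = 2.47·X mol/L.
Concentrations: [U] = 2.47 − 2.47X; [R] = 2.47X.
K_c = [R] / ([U]).
This equals 3.05 at X = 0.753 (the root in 0 < X < 1).

X = 0.753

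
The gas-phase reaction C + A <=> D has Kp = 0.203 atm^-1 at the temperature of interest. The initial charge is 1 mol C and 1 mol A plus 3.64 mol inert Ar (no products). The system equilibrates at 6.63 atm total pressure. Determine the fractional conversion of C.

Take 1 mol C as basis and let X be its fractional conversion, so ξ = X.
Mole table: n_C = 1 − X; n_A = 1 − X; n_D = X; n_I = 3.64 (inert).
Total moles n_T = 5.64 − X.
y_i = n_i/n_T, p_i = y_i·P. Kp = p_D / (p_C p_A).
This yields a degree-2 equation in X; solving on (0,1), X = 0.170.

X = 0.170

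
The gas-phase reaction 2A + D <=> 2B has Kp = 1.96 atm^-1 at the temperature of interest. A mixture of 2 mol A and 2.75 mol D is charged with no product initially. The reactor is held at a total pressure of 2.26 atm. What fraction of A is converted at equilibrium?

Let X = conversion of A (basis 2 mol A); extent of reaction ξ = X.
At extent ξ: n_A = 2 − 2X; n_D = 2.75 − X; n_B = 2X.
n_T = Σnᵢ = 4.75 − X.
With p_i = (n_i/n_T)P, Kp = p_B^2 / (p_A^2 p_D).
Equating to 1.96 atm^-1 and solving on 0 < X < 1: X = 0.602.

X = 0.602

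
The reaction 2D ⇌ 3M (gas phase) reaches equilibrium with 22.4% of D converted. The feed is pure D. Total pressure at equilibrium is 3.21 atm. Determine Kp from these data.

Kp = 0.182 atm

Let X = conversion of D (basis 1 mol D); extent of reaction ξ = 0.5X.
Mole table: n_D = 1 − X; n_M = 1.5X.
Summing: n_T = 1 + 0.5X.
At X = 0.224: n_D = 0.776, n_M = 0.336, n_T = 1.11.
p_i = (n_i/n_T)·P. Kp = p_M^3 / (p_D^2) = 0.182 atm.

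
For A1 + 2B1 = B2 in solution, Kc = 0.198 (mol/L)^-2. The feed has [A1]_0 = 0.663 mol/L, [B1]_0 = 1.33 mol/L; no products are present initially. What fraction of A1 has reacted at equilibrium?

Let X = conversion of A1; extent ξ = 0.663·X mol/L.
Concentrations: [A1] = 0.663 − 0.663X; [B1] = 1.33 − 1.33X; [B2] = 0.663X.
Kc = [B2] / ([A1] [B1]^2).
Solving Kc = 0.198 for X ∈ (0,1): X = 0.188.

X = 0.188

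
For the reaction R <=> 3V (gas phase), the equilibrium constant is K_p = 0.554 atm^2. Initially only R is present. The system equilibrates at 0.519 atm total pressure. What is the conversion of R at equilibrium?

Take 1 mol R as basis and let X be its fractional conversion, so ξ = X.
Mole table: n_R = 1 − X; n_V = 3X.
Summing: n_T = 1 + 2X.
Mole fractions y_i = n_i/n_T; K_p = p_V^3 / (p_R) with p_i = y_i·P.
Equating to 0.554 atm^2 and solving on 0 < X < 1: X = 0.533.

X = 0.533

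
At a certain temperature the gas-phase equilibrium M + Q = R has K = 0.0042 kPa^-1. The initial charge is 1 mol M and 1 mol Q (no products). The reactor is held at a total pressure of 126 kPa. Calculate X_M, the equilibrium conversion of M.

Take 1 mol M as basis and let X be its fractional conversion, so ξ = X.
Mole table: n_M = 1 − X; n_Q = 1 − X; n_R = X.
Total moles n_T = 2 − X.
Mole fractions y_i = n_i/n_T; K = p_R / (p_M p_Q) with p_i = y_i·P.
Equating to 0.0042 kPa^-1 and solving on 0 < X < 1: X = 0.191.

X = 0.191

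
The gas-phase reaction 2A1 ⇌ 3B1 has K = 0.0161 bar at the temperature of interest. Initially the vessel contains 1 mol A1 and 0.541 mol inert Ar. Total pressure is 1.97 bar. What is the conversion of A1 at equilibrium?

Basis: 1 mol A1 initially; let X = conversion of A1. Extent ξ = 0.5X.
Species balance: n_A1 = 1 − X; n_B1 = 1.5X; n_I = 0.541 (inert).
Total moles n_T = 1.54 + 0.5X.
With p_i = (n_i/n_T)P, K = p_B1^3 / (p_A1^2).
This yields a degree-3 equation in X; solving on (0,1), X = 0.142.

X = 0.142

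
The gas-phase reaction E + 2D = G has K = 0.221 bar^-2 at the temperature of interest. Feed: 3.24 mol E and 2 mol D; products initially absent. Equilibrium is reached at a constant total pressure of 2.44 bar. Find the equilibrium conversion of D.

X = 0.329

Let X = conversion of D (basis 2 mol D); extent of reaction ξ = X.
At extent ξ: n_E = 3.24 − X; n_D = 2 − 2X; n_G = X.
Total moles n_T = 5.24 − 2X.
Mole fractions y_i = n_i/n_T; K = p_G / (p_E p_D^2) with p_i = y_i·P.
Equating to 0.221 bar^-2 and solving on 0 < X < 1: X = 0.329.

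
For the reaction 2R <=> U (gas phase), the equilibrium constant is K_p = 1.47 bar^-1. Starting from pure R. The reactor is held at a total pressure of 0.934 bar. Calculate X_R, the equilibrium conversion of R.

X = 0.608

Basis: 1 mol R initially; let X = conversion of R. Extent ξ = 0.5X.
Species balance: n_R = 1 − X; n_U = 0.5X.
Summing: n_T = 1 − 0.5X.
Mole fractions y_i = n_i/n_T; K_p = p_U / (p_R^2) with p_i = y_i·P.
Substituting and setting equal to 1.47 bar^-1 gives a polynomial in X; the root in (0,1) is X = 0.608.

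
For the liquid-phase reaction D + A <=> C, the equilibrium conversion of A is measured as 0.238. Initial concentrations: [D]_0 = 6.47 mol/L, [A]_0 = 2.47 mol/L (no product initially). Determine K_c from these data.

Let X = conversion of A.
Concentrations: [D] = 6.47 − 2.47X; [A] = 2.47 − 2.47X; [C] = 2.47X.
At X = 0.238: [D] = 5.88, [A] = 1.88, [C] = 0.588.
K_c = [C] / ([D] [A]) = 0.0531 L/mol.

K_c = 0.0531 L/mol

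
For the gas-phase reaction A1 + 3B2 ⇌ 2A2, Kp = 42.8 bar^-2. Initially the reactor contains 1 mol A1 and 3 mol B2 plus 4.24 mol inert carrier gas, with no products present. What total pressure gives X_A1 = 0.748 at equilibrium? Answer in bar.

Basis: 1 mol A1 initially; let X = conversion of A1. Extent ξ = X.
Species balance: n_A1 = 1 − X; n_B2 = 3 − 3X; n_A2 = 2X; n_I = 4.24 (inert).
Total moles n_T = 8.24 − 2X.
Kp = p_A2^2 / (p_A1 p_B2^3) with p_i = (n_i/n_T)·P.
At X = 0.748: the mole-fraction product g(X) = Π y_i^ν_i = 934.8. Since Kp = g(X)·P^{-2}, P = (g/Kp)^(1/2) = (934.8/42.8)^(1/2) = 4.67 bar.

P = 4.67 bar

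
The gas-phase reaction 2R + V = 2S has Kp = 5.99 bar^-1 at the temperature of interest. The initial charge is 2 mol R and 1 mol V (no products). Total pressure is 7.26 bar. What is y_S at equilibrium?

y_S = 0.612

Take 2 mol R as basis and let X be its fractional conversion, so ξ = X.
Moles: n_R = 2 − 2X; n_V = 1 − X; n_S = 2X.
Summing: n_T = 3 − X.
Mole fractions y_i = n_i/n_T; Kp = p_S^2 / (p_R^2 p_V) with p_i = y_i·P.
Setting this equal to 5.99 bar^-1 and taking the physical root (0 < X < 1) gives X = 0.703.
Then n_S = 1.41, n_T = 2.3, so y_S = 0.612.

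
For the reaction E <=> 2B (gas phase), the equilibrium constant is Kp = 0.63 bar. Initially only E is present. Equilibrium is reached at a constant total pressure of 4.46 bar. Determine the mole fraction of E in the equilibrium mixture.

y_E = 0.688

Basis: 1 mol E initially; let X = conversion of E. Extent ξ = X.
Moles: n_E = 1 − X; n_B = 2X.
Summing: n_T = 1 + X.
y_i = n_i/n_T, p_i = y_i·P. Kp = p_B^2 / (p_E).
Equating to 0.63 bar and solving on 0 < X < 1: X = 0.185.
Then n_E = 0.815, n_T = 1.18, so y_E = 0.688.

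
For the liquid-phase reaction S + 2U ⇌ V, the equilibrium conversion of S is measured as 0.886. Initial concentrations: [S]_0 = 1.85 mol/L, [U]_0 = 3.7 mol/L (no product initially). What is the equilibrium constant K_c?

Let X = conversion of S.
Concentrations: [S] = 1.85 − 1.85X; [U] = 3.7 − 3.7X; [V] = 1.85X.
At X = 0.886: [S] = 0.211, [U] = 0.422, [V] = 1.64.
K_c = [V] / ([S] [U]^2) = 43.7 (mol/L)^-2.

K_c = 43.7 (mol/L)^-2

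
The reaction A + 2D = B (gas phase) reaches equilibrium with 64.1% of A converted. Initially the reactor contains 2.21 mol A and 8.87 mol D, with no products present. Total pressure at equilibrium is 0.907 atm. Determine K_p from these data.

K_p = 4.05 atm^-2

Basis: 2.21 mol A initially; let X = conversion of A. Extent ξ = 2.21X.
At extent ξ: n_A = 2.21 − 2.21X; n_D = 8.87 − 4.42X; n_B = 2.21X.
Summing: n_T = 11.1 − 4.42X.
At X = 0.641: n_A = 0.793, n_D = 6.04, n_B = 1.42, n_T = 8.25.
p_i = (n_i/n_T)·P. K_p = p_B / (p_A p_D^2) = 4.05 atm^-2.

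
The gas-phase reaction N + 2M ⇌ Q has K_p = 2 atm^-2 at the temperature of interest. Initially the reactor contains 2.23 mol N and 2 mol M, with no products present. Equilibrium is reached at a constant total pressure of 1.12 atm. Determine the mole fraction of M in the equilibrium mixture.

y_M = 0.324

Let X = conversion of M (basis 2 mol M); extent of reaction ξ = X.
At extent ξ: n_N = 2.23 − X; n_M = 2 − 2X; n_Q = X.
Total moles n_T = 4.23 − 2X.
y_i = n_i/n_T, p_i = y_i·P. K_p = p_Q / (p_N p_M^2).
Equating to 2 atm^-2 and solving on 0 < X < 1: X = 0.465.
Then n_M = 1.07, n_T = 3.3, so y_M = 0.324.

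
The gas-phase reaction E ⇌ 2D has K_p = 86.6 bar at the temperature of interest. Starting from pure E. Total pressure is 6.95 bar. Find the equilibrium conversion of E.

Basis: 1 mol E initially; let X = conversion of E. Extent ξ = X.
Moles: n_E = 1 − X; n_D = 2X.
Summing: n_T = 1 + X.
With p_i = (n_i/n_T)P, K_p = p_D^2 / (p_E).
This yields a degree-2 equation in X; solving on (0,1), X = 0.870.

X = 0.870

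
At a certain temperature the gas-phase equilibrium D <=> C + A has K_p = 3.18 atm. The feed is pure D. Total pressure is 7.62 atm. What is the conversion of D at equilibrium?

X = 0.543

Let X = conversion of D (basis 1 mol D); extent of reaction ξ = X.
At extent ξ: n_D = 1 − X; n_C = X; n_A = X.
Summing: n_T = 1 + X.
With p_i = (n_i/n_T)P, K_p = p_C p_A / (p_D).
Equating to 3.18 atm and solving on 0 < X < 1: X = 0.543.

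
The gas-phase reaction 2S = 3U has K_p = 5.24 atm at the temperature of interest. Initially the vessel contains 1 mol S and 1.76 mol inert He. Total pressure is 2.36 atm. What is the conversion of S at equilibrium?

X = 0.640

Take 1 mol S as basis and let X be its fractional conversion, so ξ = 0.5X.
At extent ξ: n_S = 1 − X; n_U = 1.5X; n_I = 1.76 (inert).
Total moles n_T = 2.76 + 0.5X.
y_i = n_i/n_T, p_i = y_i·P. K_p = p_U^3 / (p_S^2).
This yields a degree-3 equation in X; solving on (0,1), X = 0.640.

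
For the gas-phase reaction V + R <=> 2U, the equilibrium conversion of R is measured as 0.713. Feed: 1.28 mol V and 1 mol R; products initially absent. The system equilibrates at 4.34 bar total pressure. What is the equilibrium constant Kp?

Kp = 12.5

Take 1 mol R as basis and let X be its fractional conversion, so ξ = X.
At extent ξ: n_V = 1.28 − X; n_R = 1 − X; n_U = 2X.
Since Δν = 0, n_T = 2.28 throughout.
At X = 0.713: n_V = 0.567, n_R = 0.287, n_U = 1.43, n_T = 2.28.
p_i = (n_i/n_T)·P. Kp = p_U^2 / (p_V p_R) = 12.5.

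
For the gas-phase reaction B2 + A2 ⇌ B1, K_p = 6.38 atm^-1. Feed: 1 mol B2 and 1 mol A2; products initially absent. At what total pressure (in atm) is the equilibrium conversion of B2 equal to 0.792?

P = 3.47 atm

Take 1 mol B2 as basis and let X be its fractional conversion, so ξ = X.
Moles: n_B2 = 1 − X; n_A2 = 1 − X; n_B1 = X.
Summing: n_T = 2 − X.
K_p = p_B1 / (p_B2 p_A2) with p_i = (n_i/n_T)·P.
At X = 0.792: the mole-fraction product g(X) = Π y_i^ν_i = 22.11. Since K_p = g(X)·P^{-1}, P = (g/K_p)^(1/1) = (22.11/6.38)^(1/1) = 3.47 atm.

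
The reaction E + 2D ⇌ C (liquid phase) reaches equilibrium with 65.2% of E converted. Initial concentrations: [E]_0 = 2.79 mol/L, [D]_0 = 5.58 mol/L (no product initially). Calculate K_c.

Let X = conversion of E.
Concentrations: [E] = 2.79 − 2.79X; [D] = 5.58 − 5.58X; [C] = 2.79X.
At X = 0.652: [E] = 0.971, [D] = 1.94, [C] = 1.82.
K_c = [C] / ([E] [D]^2) = 0.497 (mol/L)^-2.

K_c = 0.497 (mol/L)^-2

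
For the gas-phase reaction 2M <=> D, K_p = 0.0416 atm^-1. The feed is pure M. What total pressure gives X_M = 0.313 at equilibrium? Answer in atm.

Take 1 mol M as basis and let X be its fractional conversion, so ξ = 0.5X.
At extent ξ: n_M = 1 − X; n_D = 0.5X.
Summing: n_T = 1 − 0.5X.
K_p = p_D / (p_M^2) with p_i = (n_i/n_T)·P.
At X = 0.313: the mole-fraction product g(X) = Π y_i^ν_i = 0.2797. Since K_p = g(X)·P^{-1}, P = (g/K_p)^(1/1) = (0.2797/0.0416)^(1/1) = 6.72 atm.

P = 6.72 atm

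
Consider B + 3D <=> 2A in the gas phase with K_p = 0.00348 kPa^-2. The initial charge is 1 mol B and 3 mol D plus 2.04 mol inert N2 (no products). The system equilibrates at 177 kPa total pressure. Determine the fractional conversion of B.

X = 0.661

Let X = conversion of B (basis 1 mol B); extent of reaction ξ = X.
At extent ξ: n_B = 1 − X; n_D = 3 − 3X; n_A = 2X; n_I = 2.04 (inert).
n_T = Σnᵢ = 6.04 − 2X.
y_i = n_i/n_T, p_i = y_i·P. K_p = p_A^2 / (p_B p_D^3).
This yields a degree-4 equation in X; solving on (0,1), X = 0.661.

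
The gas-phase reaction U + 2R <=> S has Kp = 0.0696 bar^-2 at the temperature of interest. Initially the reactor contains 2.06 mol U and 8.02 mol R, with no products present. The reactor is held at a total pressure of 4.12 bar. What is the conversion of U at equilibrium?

Take 2.06 mol U as basis and let X be its fractional conversion, so ξ = 2.06X.
Moles: n_U = 2.06 − 2.06X; n_R = 8.02 − 4.12X; n_S = 2.06X.
n_T = Σnᵢ = 10.1 − 4.12X.
With p_i = (n_i/n_T)P, Kp = p_S / (p_U p_R^2).
Substituting and setting equal to 0.0696 bar^-2 gives a polynomial in X; the root in (0,1) is X = 0.403.

X = 0.403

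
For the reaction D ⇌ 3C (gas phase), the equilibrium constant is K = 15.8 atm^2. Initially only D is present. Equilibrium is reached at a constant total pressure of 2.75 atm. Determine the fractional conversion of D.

Let X = conversion of D (basis 1 mol D); extent of reaction ξ = X.
Moles: n_D = 1 − X; n_C = 3X.
n_T = Σnᵢ = 1 + 2X.
With p_i = (n_i/n_T)P, K = p_C^3 / (p_D).
Setting this equal to 15.8 atm^2 and taking the physical root (0 < X < 1) gives X = 0.536.

X = 0.536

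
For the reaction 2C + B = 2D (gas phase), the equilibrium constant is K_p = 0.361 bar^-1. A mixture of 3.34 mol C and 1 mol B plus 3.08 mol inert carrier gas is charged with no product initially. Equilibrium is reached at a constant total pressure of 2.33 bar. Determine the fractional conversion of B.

Basis: 1 mol B initially; let X = conversion of B. Extent ξ = X.
Moles: n_C = 3.34 − 2X; n_B = 1 − X; n_D = 2X; n_I = 3.08 (inert).
n_T = Σnᵢ = 7.42 − X.
With p_i = (n_i/n_T)P, K_p = p_D^2 / (p_C^2 p_B).
Equating to 0.361 bar^-1 and solving on 0 < X < 1: X = 0.361.

X = 0.361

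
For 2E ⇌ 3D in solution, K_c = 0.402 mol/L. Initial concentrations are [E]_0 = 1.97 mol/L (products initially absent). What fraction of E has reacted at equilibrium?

X = 0.307

Let X = conversion of E; extent ξ = 1.97X/2 mol/L.
Concentrations: [E] = 1.97 − 1.97X; [D] = 2.96X.
K_c = [D]^3 / ([E]^2).
Setting equal to 0.402 and solving for X on (0,1) gives X = 0.307.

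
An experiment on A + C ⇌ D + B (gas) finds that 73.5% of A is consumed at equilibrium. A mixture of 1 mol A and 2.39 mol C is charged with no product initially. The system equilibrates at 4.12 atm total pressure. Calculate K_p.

Let X = conversion of A (basis 1 mol A); extent of reaction ξ = X.
Species balance: n_A = 1 − X; n_C = 2.39 − X; n_D = X; n_B = X.
Since Δν = 0, n_T = 3.39 throughout.
At X = 0.735: n_A = 0.265, n_C = 1.66, n_D = 0.735, n_B = 0.735, n_T = 3.39.
p_i = (n_i/n_T)·P. K_p = p_D p_B / (p_A p_C) = 1.23.

K_p = 1.23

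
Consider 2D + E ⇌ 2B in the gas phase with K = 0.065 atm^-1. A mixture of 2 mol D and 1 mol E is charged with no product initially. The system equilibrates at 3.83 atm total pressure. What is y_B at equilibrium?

Take 2 mol D as basis and let X be its fractional conversion, so ξ = X.
At extent ξ: n_D = 2 − 2X; n_E = 1 − X; n_B = 2X.
Total moles n_T = 3 − X.
Mole fractions y_i = n_i/n_T; K = p_B^2 / (p_D^2 p_E) with p_i = y_i·P.
Setting this equal to 0.065 atm^-1 and taking the physical root (0 < X < 1) gives X = 0.210.
Then n_B = 0.42, n_T = 2.79, so y_B = 0.150.

y_B = 0.150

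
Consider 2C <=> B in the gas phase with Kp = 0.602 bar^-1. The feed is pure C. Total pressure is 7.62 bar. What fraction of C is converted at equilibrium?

X = 0.773

Let X = conversion of C (basis 1 mol C); extent of reaction ξ = 0.5X.
At extent ξ: n_C = 1 − X; n_B = 0.5X.
Total moles n_T = 1 − 0.5X.
Mole fractions y_i = n_i/n_T; Kp = p_B / (p_C^2) with p_i = y_i·P.
Setting this equal to 0.602 bar^-1 and taking the physical root (0 < X < 1) gives X = 0.773.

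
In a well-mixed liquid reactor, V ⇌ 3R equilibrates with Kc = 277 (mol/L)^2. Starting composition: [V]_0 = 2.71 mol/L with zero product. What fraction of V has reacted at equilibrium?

Let X = conversion of V; extent ξ = 2.71·X mol/L.
Concentrations: [V] = 2.71 − 2.71X; [R] = 8.13X.
Kc = [R]^3 / ([V]).
This equals 277 at X = 0.726 (the root in 0 < X < 1).

X = 0.726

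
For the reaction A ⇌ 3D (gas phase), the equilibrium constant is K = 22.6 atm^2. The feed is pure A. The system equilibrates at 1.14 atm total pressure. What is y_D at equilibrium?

y_D = 0.951

Take 1 mol A as basis and let X be its fractional conversion, so ξ = X.
Moles: n_A = 1 − X; n_D = 3X.
Summing: n_T = 1 + 2X.
With p_i = (n_i/n_T)P, K = p_D^3 / (p_A).
Substituting and setting equal to 22.6 atm^2 gives a polynomial in X; the root in (0,1) is X = 0.865.
Then n_D = 2.6, n_T = 2.73, so y_D = 0.951.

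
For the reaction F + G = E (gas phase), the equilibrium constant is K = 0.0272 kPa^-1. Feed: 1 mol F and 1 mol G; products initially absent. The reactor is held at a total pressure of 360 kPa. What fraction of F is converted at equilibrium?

Let X = conversion of F (basis 1 mol F); extent of reaction ξ = X.
Species balance: n_F = 1 − X; n_G = 1 − X; n_E = X.
n_T = Σnᵢ = 2 − X.
y_i = n_i/n_T, p_i = y_i·P. K = p_E / (p_F p_G).
Equating to 0.0272 kPa^-1 and solving on 0 < X < 1: X = 0.696.

X = 0.696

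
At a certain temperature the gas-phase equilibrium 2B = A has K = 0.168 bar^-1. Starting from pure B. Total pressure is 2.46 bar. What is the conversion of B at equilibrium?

Let X = conversion of B (basis 1 mol B); extent of reaction ξ = 0.5X.
At extent ξ: n_B = 1 − X; n_A = 0.5X.
Summing: n_T = 1 − 0.5X.
Mole fractions y_i = n_i/n_T; K = p_A / (p_B^2) with p_i = y_i·P.
Substituting and setting equal to 0.168 bar^-1 gives a polynomial in X; the root in (0,1) is X = 0.386.

X = 0.386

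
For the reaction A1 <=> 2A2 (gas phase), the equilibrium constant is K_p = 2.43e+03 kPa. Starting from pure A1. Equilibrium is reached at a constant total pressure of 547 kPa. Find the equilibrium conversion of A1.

X = 0.725

Let X = conversion of A1 (basis 1 mol A1); extent of reaction ξ = X.
At extent ξ: n_A1 = 1 − X; n_A2 = 2X.
n_T = Σnᵢ = 1 + X.
With p_i = (n_i/n_T)P, K_p = p_A2^2 / (p_A1).
Substituting and setting equal to 2.43e+03 kPa gives a polynomial in X; the root in (0,1) is X = 0.725.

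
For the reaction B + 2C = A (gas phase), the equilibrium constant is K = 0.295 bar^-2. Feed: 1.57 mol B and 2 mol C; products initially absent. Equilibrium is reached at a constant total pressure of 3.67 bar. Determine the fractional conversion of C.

X = 0.546

Take 2 mol C as basis and let X be its fractional conversion, so ξ = X.
At extent ξ: n_B = 1.57 − X; n_C = 2 − 2X; n_A = X.
Summing: n_T = 3.57 − 2X.
With p_i = (n_i/n_T)P, K = p_A / (p_B p_C^2).
This yields a degree-3 equation in X; solving on (0,1), X = 0.546.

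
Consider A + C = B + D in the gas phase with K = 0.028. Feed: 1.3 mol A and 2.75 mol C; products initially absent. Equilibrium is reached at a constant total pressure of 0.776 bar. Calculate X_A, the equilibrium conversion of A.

Take 1.3 mol A as basis and let X be its fractional conversion, so ξ = 1.3X.
At extent ξ: n_A = 1.3 − 1.3X; n_C = 2.75 − 1.3X; n_B = 1.3X; n_D = 1.3X.
n_T stays at 4.05 (no change in mole number).
y_i = n_i/n_T, p_i = y_i·P. K = p_B p_D / (p_A p_C).
Substituting and setting equal to 0.028 gives a polynomial in X; the root in (0,1) is X = 0.206.

X = 0.206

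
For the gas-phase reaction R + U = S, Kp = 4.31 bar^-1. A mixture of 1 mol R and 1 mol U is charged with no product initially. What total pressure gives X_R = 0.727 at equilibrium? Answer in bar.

Take 1 mol R as basis and let X be its fractional conversion, so ξ = X.
At extent ξ: n_R = 1 − X; n_U = 1 − X; n_S = X.
Summing: n_T = 2 − X.
Kp = p_S / (p_R p_U) with p_i = (n_i/n_T)·P.
At X = 0.727: the mole-fraction product g(X) = Π y_i^ν_i = 12.42. Since Kp = g(X)·P^{-1}, P = (g/Kp)^(1/1) = (12.42/4.31)^(1/1) = 2.88 bar.

P = 2.88 bar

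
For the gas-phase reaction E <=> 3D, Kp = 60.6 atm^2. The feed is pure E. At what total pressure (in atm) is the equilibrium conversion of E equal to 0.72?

Basis: 1 mol E initially; let X = conversion of E. Extent ξ = X.
Species balance: n_E = 1 − X; n_D = 3X.
Total moles n_T = 1 + 2X.
Kp = p_D^3 / (p_E) with p_i = (n_i/n_T)·P.
At X = 0.72: the mole-fraction product g(X) = Π y_i^ν_i = 6.045. Since Kp = g(X)·P^{2}, P = (Kp/g)^(1/2) = (60.6/6.045)^(1/2) = 3.17 atm.

P = 3.17 atm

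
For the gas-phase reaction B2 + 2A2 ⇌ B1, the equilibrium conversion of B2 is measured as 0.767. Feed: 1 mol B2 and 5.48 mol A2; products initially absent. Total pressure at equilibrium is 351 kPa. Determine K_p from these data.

K_p = 4.2e-05 kPa^-2

Let X = conversion of B2 (basis 1 mol B2); extent of reaction ξ = X.
Mole table: n_B2 = 1 − X; n_A2 = 5.48 − 2X; n_B1 = X.
Summing: n_T = 6.48 − 2X.
At X = 0.767: n_B2 = 0.233, n_A2 = 3.95, n_B1 = 0.767, n_T = 4.95.
p_i = (n_i/n_T)·P. K_p = p_B1 / (p_B2 p_A2^2) = 4.2e-05 kPa^-2.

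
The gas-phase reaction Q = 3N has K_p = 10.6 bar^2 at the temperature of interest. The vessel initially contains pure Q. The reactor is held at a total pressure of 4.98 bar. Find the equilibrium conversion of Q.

Basis: 1 mol Q initially; let X = conversion of Q. Extent ξ = X.
At extent ξ: n_Q = 1 − X; n_N = 3X.
n_T = Σnᵢ = 1 + 2X.
y_i = n_i/n_T, p_i = y_i·P. K_p = p_N^3 / (p_Q).
This yields a degree-3 equation in X; solving on (0,1), X = 0.306.

X = 0.306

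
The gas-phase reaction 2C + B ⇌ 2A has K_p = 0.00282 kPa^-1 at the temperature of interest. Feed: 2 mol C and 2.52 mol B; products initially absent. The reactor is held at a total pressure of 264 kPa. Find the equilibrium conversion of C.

X = 0.383

Let X = conversion of C (basis 2 mol C); extent of reaction ξ = X.
At extent ξ: n_C = 2 − 2X; n_B = 2.52 − X; n_A = 2X.
n_T = Σnᵢ = 4.52 − X.
Mole fractions y_i = n_i/n_T; K_p = p_A^2 / (p_C^2 p_B) with p_i = y_i·P.
Setting this equal to 0.00282 kPa^-1 and taking the physical root (0 < X < 1) gives X = 0.383.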